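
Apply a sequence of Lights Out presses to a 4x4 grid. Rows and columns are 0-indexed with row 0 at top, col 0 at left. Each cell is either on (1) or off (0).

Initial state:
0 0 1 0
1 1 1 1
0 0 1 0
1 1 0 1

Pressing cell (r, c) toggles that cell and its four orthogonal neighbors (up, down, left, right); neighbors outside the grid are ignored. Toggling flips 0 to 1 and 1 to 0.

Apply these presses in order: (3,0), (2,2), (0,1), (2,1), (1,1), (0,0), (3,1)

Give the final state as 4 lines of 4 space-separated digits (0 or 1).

Answer: 0 1 0 0
1 0 1 1
0 0 1 1
1 0 0 1

Derivation:
After press 1 at (3,0):
0 0 1 0
1 1 1 1
1 0 1 0
0 0 0 1

After press 2 at (2,2):
0 0 1 0
1 1 0 1
1 1 0 1
0 0 1 1

After press 3 at (0,1):
1 1 0 0
1 0 0 1
1 1 0 1
0 0 1 1

After press 4 at (2,1):
1 1 0 0
1 1 0 1
0 0 1 1
0 1 1 1

After press 5 at (1,1):
1 0 0 0
0 0 1 1
0 1 1 1
0 1 1 1

After press 6 at (0,0):
0 1 0 0
1 0 1 1
0 1 1 1
0 1 1 1

After press 7 at (3,1):
0 1 0 0
1 0 1 1
0 0 1 1
1 0 0 1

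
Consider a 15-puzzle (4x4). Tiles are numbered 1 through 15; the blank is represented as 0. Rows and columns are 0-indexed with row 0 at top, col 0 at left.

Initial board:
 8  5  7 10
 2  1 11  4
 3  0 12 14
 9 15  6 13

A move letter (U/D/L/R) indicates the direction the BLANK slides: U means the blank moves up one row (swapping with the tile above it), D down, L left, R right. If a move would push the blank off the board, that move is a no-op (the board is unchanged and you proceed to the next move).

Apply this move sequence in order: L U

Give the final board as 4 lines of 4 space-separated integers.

After move 1 (L):
 8  5  7 10
 2  1 11  4
 0  3 12 14
 9 15  6 13

After move 2 (U):
 8  5  7 10
 0  1 11  4
 2  3 12 14
 9 15  6 13

Answer:  8  5  7 10
 0  1 11  4
 2  3 12 14
 9 15  6 13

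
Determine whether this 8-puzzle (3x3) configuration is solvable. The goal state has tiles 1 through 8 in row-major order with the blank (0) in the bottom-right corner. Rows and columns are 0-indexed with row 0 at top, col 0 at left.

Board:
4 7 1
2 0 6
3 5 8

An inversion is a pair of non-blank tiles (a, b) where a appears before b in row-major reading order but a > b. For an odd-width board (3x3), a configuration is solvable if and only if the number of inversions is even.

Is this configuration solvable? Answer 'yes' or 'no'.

Answer: yes

Derivation:
Inversions (pairs i<j in row-major order where tile[i] > tile[j] > 0): 10
10 is even, so the puzzle is solvable.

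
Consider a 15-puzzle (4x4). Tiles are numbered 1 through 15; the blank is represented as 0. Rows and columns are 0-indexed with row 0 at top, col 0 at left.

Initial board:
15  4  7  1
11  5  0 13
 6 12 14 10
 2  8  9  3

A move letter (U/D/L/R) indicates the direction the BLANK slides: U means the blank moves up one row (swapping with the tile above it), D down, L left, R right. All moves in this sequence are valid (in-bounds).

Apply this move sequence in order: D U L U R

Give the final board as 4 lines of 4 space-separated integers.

After move 1 (D):
15  4  7  1
11  5 14 13
 6 12  0 10
 2  8  9  3

After move 2 (U):
15  4  7  1
11  5  0 13
 6 12 14 10
 2  8  9  3

After move 3 (L):
15  4  7  1
11  0  5 13
 6 12 14 10
 2  8  9  3

After move 4 (U):
15  0  7  1
11  4  5 13
 6 12 14 10
 2  8  9  3

After move 5 (R):
15  7  0  1
11  4  5 13
 6 12 14 10
 2  8  9  3

Answer: 15  7  0  1
11  4  5 13
 6 12 14 10
 2  8  9  3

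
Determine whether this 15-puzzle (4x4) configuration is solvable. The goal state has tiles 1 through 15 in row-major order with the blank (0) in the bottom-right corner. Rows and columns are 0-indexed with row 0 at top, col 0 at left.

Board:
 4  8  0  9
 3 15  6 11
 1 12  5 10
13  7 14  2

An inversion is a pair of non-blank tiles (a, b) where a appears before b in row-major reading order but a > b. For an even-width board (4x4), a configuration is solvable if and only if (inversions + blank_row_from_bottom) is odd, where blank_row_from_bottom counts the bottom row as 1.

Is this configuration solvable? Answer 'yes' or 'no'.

Answer: no

Derivation:
Inversions: 46
Blank is in row 0 (0-indexed from top), which is row 4 counting from the bottom (bottom = 1).
46 + 4 = 50, which is even, so the puzzle is not solvable.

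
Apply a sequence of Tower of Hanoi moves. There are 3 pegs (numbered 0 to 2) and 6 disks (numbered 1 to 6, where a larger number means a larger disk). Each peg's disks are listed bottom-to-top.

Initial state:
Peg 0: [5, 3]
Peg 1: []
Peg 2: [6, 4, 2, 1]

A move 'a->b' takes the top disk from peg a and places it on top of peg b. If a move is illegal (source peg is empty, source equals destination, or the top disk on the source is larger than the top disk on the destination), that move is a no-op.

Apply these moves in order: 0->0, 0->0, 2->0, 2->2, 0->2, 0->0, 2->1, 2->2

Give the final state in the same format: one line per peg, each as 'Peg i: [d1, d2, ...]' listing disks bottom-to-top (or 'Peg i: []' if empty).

Answer: Peg 0: [5, 3]
Peg 1: [1]
Peg 2: [6, 4, 2]

Derivation:
After move 1 (0->0):
Peg 0: [5, 3]
Peg 1: []
Peg 2: [6, 4, 2, 1]

After move 2 (0->0):
Peg 0: [5, 3]
Peg 1: []
Peg 2: [6, 4, 2, 1]

After move 3 (2->0):
Peg 0: [5, 3, 1]
Peg 1: []
Peg 2: [6, 4, 2]

After move 4 (2->2):
Peg 0: [5, 3, 1]
Peg 1: []
Peg 2: [6, 4, 2]

After move 5 (0->2):
Peg 0: [5, 3]
Peg 1: []
Peg 2: [6, 4, 2, 1]

After move 6 (0->0):
Peg 0: [5, 3]
Peg 1: []
Peg 2: [6, 4, 2, 1]

After move 7 (2->1):
Peg 0: [5, 3]
Peg 1: [1]
Peg 2: [6, 4, 2]

After move 8 (2->2):
Peg 0: [5, 3]
Peg 1: [1]
Peg 2: [6, 4, 2]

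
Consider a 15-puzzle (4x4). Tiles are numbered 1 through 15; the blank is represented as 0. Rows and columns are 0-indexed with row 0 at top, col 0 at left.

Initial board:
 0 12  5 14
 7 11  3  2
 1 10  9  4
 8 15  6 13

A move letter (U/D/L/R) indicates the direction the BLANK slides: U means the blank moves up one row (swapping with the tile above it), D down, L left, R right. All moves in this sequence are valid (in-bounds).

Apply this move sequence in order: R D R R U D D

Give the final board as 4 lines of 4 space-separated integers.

Answer: 12 11  5 14
 7  3  2  4
 1 10  9  0
 8 15  6 13

Derivation:
After move 1 (R):
12  0  5 14
 7 11  3  2
 1 10  9  4
 8 15  6 13

After move 2 (D):
12 11  5 14
 7  0  3  2
 1 10  9  4
 8 15  6 13

After move 3 (R):
12 11  5 14
 7  3  0  2
 1 10  9  4
 8 15  6 13

After move 4 (R):
12 11  5 14
 7  3  2  0
 1 10  9  4
 8 15  6 13

After move 5 (U):
12 11  5  0
 7  3  2 14
 1 10  9  4
 8 15  6 13

After move 6 (D):
12 11  5 14
 7  3  2  0
 1 10  9  4
 8 15  6 13

After move 7 (D):
12 11  5 14
 7  3  2  4
 1 10  9  0
 8 15  6 13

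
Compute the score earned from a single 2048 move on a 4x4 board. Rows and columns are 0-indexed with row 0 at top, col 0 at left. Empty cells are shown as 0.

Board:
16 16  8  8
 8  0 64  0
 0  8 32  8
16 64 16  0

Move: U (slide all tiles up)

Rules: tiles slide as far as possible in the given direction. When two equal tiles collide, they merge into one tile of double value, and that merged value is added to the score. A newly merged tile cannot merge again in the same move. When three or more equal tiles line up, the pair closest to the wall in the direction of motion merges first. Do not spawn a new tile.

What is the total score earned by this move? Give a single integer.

Slide up:
col 0: [16, 8, 0, 16] -> [16, 8, 16, 0]  score +0 (running 0)
col 1: [16, 0, 8, 64] -> [16, 8, 64, 0]  score +0 (running 0)
col 2: [8, 64, 32, 16] -> [8, 64, 32, 16]  score +0 (running 0)
col 3: [8, 0, 8, 0] -> [16, 0, 0, 0]  score +16 (running 16)
Board after move:
16 16  8 16
 8  8 64  0
16 64 32  0
 0  0 16  0

Answer: 16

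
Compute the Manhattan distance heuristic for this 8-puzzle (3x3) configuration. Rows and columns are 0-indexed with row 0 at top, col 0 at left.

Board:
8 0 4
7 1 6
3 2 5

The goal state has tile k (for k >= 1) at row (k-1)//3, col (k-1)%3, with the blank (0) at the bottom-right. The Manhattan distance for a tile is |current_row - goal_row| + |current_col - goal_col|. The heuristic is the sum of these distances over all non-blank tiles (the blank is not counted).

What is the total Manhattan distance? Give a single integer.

Answer: 17

Derivation:
Tile 8: (0,0)->(2,1) = 3
Tile 4: (0,2)->(1,0) = 3
Tile 7: (1,0)->(2,0) = 1
Tile 1: (1,1)->(0,0) = 2
Tile 6: (1,2)->(1,2) = 0
Tile 3: (2,0)->(0,2) = 4
Tile 2: (2,1)->(0,1) = 2
Tile 5: (2,2)->(1,1) = 2
Sum: 3 + 3 + 1 + 2 + 0 + 4 + 2 + 2 = 17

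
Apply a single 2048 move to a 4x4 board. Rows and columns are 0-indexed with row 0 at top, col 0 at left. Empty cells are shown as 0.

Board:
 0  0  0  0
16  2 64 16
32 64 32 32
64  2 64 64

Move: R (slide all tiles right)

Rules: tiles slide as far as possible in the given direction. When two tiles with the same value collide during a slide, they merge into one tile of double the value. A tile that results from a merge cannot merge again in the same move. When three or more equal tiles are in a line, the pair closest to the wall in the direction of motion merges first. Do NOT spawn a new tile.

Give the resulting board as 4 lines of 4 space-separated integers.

Answer:   0   0   0   0
 16   2  64  16
  0  32  64  64
  0  64   2 128

Derivation:
Slide right:
row 0: [0, 0, 0, 0] -> [0, 0, 0, 0]
row 1: [16, 2, 64, 16] -> [16, 2, 64, 16]
row 2: [32, 64, 32, 32] -> [0, 32, 64, 64]
row 3: [64, 2, 64, 64] -> [0, 64, 2, 128]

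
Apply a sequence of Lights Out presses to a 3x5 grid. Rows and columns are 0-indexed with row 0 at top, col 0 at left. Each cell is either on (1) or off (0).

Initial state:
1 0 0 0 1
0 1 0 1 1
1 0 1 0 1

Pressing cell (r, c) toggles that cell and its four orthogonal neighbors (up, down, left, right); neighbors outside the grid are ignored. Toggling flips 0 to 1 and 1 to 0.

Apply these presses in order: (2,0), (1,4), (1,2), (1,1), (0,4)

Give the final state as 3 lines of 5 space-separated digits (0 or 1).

Answer: 1 1 1 1 1
0 1 0 1 1
0 0 0 0 0

Derivation:
After press 1 at (2,0):
1 0 0 0 1
1 1 0 1 1
0 1 1 0 1

After press 2 at (1,4):
1 0 0 0 0
1 1 0 0 0
0 1 1 0 0

After press 3 at (1,2):
1 0 1 0 0
1 0 1 1 0
0 1 0 0 0

After press 4 at (1,1):
1 1 1 0 0
0 1 0 1 0
0 0 0 0 0

After press 5 at (0,4):
1 1 1 1 1
0 1 0 1 1
0 0 0 0 0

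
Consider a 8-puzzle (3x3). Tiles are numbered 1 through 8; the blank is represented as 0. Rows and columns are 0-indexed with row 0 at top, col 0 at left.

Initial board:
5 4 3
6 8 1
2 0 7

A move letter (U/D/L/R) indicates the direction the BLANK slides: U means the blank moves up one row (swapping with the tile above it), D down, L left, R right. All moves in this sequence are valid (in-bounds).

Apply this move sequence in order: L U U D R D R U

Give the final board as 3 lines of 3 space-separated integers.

Answer: 5 4 3
8 2 0
6 7 1

Derivation:
After move 1 (L):
5 4 3
6 8 1
0 2 7

After move 2 (U):
5 4 3
0 8 1
6 2 7

After move 3 (U):
0 4 3
5 8 1
6 2 7

After move 4 (D):
5 4 3
0 8 1
6 2 7

After move 5 (R):
5 4 3
8 0 1
6 2 7

After move 6 (D):
5 4 3
8 2 1
6 0 7

After move 7 (R):
5 4 3
8 2 1
6 7 0

After move 8 (U):
5 4 3
8 2 0
6 7 1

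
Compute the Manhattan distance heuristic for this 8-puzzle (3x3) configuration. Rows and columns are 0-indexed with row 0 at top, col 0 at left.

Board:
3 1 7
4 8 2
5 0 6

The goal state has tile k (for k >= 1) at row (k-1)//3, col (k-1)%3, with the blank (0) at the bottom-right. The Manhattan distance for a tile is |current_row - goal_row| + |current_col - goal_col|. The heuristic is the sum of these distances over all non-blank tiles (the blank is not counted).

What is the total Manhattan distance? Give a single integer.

Tile 3: at (0,0), goal (0,2), distance |0-0|+|0-2| = 2
Tile 1: at (0,1), goal (0,0), distance |0-0|+|1-0| = 1
Tile 7: at (0,2), goal (2,0), distance |0-2|+|2-0| = 4
Tile 4: at (1,0), goal (1,0), distance |1-1|+|0-0| = 0
Tile 8: at (1,1), goal (2,1), distance |1-2|+|1-1| = 1
Tile 2: at (1,2), goal (0,1), distance |1-0|+|2-1| = 2
Tile 5: at (2,0), goal (1,1), distance |2-1|+|0-1| = 2
Tile 6: at (2,2), goal (1,2), distance |2-1|+|2-2| = 1
Sum: 2 + 1 + 4 + 0 + 1 + 2 + 2 + 1 = 13

Answer: 13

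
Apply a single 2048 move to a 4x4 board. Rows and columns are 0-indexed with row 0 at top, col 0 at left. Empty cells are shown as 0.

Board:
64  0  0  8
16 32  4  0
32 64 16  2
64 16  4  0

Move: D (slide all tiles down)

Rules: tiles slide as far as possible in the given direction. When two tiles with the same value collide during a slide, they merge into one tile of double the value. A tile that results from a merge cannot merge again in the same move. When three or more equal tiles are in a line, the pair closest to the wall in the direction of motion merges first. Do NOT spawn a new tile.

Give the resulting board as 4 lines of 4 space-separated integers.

Answer: 64  0  0  0
16 32  4  0
32 64 16  8
64 16  4  2

Derivation:
Slide down:
col 0: [64, 16, 32, 64] -> [64, 16, 32, 64]
col 1: [0, 32, 64, 16] -> [0, 32, 64, 16]
col 2: [0, 4, 16, 4] -> [0, 4, 16, 4]
col 3: [8, 0, 2, 0] -> [0, 0, 8, 2]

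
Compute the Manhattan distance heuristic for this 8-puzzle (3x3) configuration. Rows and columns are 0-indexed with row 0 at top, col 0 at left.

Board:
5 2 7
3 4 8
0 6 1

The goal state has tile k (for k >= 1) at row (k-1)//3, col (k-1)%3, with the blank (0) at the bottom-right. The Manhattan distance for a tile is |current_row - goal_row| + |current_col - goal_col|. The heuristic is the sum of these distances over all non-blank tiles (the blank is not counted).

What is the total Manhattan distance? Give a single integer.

Answer: 18

Derivation:
Tile 5: at (0,0), goal (1,1), distance |0-1|+|0-1| = 2
Tile 2: at (0,1), goal (0,1), distance |0-0|+|1-1| = 0
Tile 7: at (0,2), goal (2,0), distance |0-2|+|2-0| = 4
Tile 3: at (1,0), goal (0,2), distance |1-0|+|0-2| = 3
Tile 4: at (1,1), goal (1,0), distance |1-1|+|1-0| = 1
Tile 8: at (1,2), goal (2,1), distance |1-2|+|2-1| = 2
Tile 6: at (2,1), goal (1,2), distance |2-1|+|1-2| = 2
Tile 1: at (2,2), goal (0,0), distance |2-0|+|2-0| = 4
Sum: 2 + 0 + 4 + 3 + 1 + 2 + 2 + 4 = 18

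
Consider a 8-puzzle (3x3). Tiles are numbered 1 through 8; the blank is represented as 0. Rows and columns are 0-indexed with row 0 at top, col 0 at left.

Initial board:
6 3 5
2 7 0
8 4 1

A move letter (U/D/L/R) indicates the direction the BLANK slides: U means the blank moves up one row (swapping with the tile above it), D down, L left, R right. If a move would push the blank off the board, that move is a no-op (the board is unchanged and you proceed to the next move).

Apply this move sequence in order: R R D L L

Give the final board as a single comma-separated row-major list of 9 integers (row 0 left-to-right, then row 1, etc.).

Answer: 6, 3, 5, 2, 7, 1, 0, 8, 4

Derivation:
After move 1 (R):
6 3 5
2 7 0
8 4 1

After move 2 (R):
6 3 5
2 7 0
8 4 1

After move 3 (D):
6 3 5
2 7 1
8 4 0

After move 4 (L):
6 3 5
2 7 1
8 0 4

After move 5 (L):
6 3 5
2 7 1
0 8 4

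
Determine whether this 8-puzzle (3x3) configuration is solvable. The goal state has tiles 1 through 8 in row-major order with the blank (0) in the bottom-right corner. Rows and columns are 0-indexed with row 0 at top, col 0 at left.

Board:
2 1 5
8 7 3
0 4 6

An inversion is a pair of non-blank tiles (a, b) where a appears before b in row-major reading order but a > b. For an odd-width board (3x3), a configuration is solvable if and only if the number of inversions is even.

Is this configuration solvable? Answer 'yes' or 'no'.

Inversions (pairs i<j in row-major order where tile[i] > tile[j] > 0): 10
10 is even, so the puzzle is solvable.

Answer: yes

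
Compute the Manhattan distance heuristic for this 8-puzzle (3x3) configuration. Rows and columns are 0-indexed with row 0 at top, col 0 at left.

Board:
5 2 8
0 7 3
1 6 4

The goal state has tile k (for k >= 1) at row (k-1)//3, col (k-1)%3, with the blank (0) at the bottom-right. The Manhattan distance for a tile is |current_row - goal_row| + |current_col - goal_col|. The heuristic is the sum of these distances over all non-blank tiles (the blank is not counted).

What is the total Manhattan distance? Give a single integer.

Answer: 15

Derivation:
Tile 5: at (0,0), goal (1,1), distance |0-1|+|0-1| = 2
Tile 2: at (0,1), goal (0,1), distance |0-0|+|1-1| = 0
Tile 8: at (0,2), goal (2,1), distance |0-2|+|2-1| = 3
Tile 7: at (1,1), goal (2,0), distance |1-2|+|1-0| = 2
Tile 3: at (1,2), goal (0,2), distance |1-0|+|2-2| = 1
Tile 1: at (2,0), goal (0,0), distance |2-0|+|0-0| = 2
Tile 6: at (2,1), goal (1,2), distance |2-1|+|1-2| = 2
Tile 4: at (2,2), goal (1,0), distance |2-1|+|2-0| = 3
Sum: 2 + 0 + 3 + 2 + 1 + 2 + 2 + 3 = 15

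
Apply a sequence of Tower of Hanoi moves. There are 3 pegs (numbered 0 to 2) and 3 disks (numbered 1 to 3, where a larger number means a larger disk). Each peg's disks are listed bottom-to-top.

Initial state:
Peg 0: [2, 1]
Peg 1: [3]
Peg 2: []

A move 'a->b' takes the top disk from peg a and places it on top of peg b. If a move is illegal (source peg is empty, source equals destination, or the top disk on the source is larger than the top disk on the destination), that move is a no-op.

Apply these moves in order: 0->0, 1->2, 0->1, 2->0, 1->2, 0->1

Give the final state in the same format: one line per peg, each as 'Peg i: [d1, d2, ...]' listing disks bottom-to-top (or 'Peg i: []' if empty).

After move 1 (0->0):
Peg 0: [2, 1]
Peg 1: [3]
Peg 2: []

After move 2 (1->2):
Peg 0: [2, 1]
Peg 1: []
Peg 2: [3]

After move 3 (0->1):
Peg 0: [2]
Peg 1: [1]
Peg 2: [3]

After move 4 (2->0):
Peg 0: [2]
Peg 1: [1]
Peg 2: [3]

After move 5 (1->2):
Peg 0: [2]
Peg 1: []
Peg 2: [3, 1]

After move 6 (0->1):
Peg 0: []
Peg 1: [2]
Peg 2: [3, 1]

Answer: Peg 0: []
Peg 1: [2]
Peg 2: [3, 1]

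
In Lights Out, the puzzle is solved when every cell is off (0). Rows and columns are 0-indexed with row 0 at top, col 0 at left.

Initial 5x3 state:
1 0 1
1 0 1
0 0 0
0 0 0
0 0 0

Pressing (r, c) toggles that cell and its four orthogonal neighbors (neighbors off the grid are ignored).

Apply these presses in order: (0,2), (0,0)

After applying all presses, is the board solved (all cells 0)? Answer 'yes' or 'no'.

After press 1 at (0,2):
1 1 0
1 0 0
0 0 0
0 0 0
0 0 0

After press 2 at (0,0):
0 0 0
0 0 0
0 0 0
0 0 0
0 0 0

Lights still on: 0

Answer: yes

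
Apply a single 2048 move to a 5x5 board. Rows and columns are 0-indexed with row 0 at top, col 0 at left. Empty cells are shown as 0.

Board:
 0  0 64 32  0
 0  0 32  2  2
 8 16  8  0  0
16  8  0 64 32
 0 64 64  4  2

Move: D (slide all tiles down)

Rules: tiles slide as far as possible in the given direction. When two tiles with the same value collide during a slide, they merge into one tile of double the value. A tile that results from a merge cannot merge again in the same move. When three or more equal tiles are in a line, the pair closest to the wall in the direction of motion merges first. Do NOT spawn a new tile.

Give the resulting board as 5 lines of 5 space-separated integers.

Slide down:
col 0: [0, 0, 8, 16, 0] -> [0, 0, 0, 8, 16]
col 1: [0, 0, 16, 8, 64] -> [0, 0, 16, 8, 64]
col 2: [64, 32, 8, 0, 64] -> [0, 64, 32, 8, 64]
col 3: [32, 2, 0, 64, 4] -> [0, 32, 2, 64, 4]
col 4: [0, 2, 0, 32, 2] -> [0, 0, 2, 32, 2]

Answer:  0  0  0  0  0
 0  0 64 32  0
 0 16 32  2  2
 8  8  8 64 32
16 64 64  4  2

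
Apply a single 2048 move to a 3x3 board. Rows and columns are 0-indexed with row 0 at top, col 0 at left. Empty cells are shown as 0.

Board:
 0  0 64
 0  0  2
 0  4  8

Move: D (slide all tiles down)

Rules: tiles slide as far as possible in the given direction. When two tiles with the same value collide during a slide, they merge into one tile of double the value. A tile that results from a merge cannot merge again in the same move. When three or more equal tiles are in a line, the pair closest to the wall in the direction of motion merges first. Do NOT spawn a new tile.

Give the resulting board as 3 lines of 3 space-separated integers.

Slide down:
col 0: [0, 0, 0] -> [0, 0, 0]
col 1: [0, 0, 4] -> [0, 0, 4]
col 2: [64, 2, 8] -> [64, 2, 8]

Answer:  0  0 64
 0  0  2
 0  4  8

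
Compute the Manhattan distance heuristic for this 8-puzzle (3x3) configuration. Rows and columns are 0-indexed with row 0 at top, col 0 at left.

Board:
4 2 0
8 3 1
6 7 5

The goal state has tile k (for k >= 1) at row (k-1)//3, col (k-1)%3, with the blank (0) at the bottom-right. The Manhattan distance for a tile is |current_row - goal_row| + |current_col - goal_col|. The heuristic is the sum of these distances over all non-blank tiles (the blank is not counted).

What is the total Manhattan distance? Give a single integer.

Tile 4: at (0,0), goal (1,0), distance |0-1|+|0-0| = 1
Tile 2: at (0,1), goal (0,1), distance |0-0|+|1-1| = 0
Tile 8: at (1,0), goal (2,1), distance |1-2|+|0-1| = 2
Tile 3: at (1,1), goal (0,2), distance |1-0|+|1-2| = 2
Tile 1: at (1,2), goal (0,0), distance |1-0|+|2-0| = 3
Tile 6: at (2,0), goal (1,2), distance |2-1|+|0-2| = 3
Tile 7: at (2,1), goal (2,0), distance |2-2|+|1-0| = 1
Tile 5: at (2,2), goal (1,1), distance |2-1|+|2-1| = 2
Sum: 1 + 0 + 2 + 2 + 3 + 3 + 1 + 2 = 14

Answer: 14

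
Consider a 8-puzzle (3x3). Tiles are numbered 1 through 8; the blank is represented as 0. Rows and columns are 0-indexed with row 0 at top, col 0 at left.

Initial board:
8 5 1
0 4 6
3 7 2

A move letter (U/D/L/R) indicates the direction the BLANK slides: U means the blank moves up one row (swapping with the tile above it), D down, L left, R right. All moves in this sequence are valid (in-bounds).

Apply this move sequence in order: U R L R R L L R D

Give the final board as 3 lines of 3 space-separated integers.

Answer: 5 4 1
8 0 6
3 7 2

Derivation:
After move 1 (U):
0 5 1
8 4 6
3 7 2

After move 2 (R):
5 0 1
8 4 6
3 7 2

After move 3 (L):
0 5 1
8 4 6
3 7 2

After move 4 (R):
5 0 1
8 4 6
3 7 2

After move 5 (R):
5 1 0
8 4 6
3 7 2

After move 6 (L):
5 0 1
8 4 6
3 7 2

After move 7 (L):
0 5 1
8 4 6
3 7 2

After move 8 (R):
5 0 1
8 4 6
3 7 2

After move 9 (D):
5 4 1
8 0 6
3 7 2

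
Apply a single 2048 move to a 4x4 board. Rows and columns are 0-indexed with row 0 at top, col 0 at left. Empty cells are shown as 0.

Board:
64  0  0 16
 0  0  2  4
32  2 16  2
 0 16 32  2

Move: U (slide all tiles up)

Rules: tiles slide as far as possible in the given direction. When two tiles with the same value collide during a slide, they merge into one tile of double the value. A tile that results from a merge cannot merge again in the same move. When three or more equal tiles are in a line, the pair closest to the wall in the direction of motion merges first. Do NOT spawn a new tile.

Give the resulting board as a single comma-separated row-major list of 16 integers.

Answer: 64, 2, 2, 16, 32, 16, 16, 4, 0, 0, 32, 4, 0, 0, 0, 0

Derivation:
Slide up:
col 0: [64, 0, 32, 0] -> [64, 32, 0, 0]
col 1: [0, 0, 2, 16] -> [2, 16, 0, 0]
col 2: [0, 2, 16, 32] -> [2, 16, 32, 0]
col 3: [16, 4, 2, 2] -> [16, 4, 4, 0]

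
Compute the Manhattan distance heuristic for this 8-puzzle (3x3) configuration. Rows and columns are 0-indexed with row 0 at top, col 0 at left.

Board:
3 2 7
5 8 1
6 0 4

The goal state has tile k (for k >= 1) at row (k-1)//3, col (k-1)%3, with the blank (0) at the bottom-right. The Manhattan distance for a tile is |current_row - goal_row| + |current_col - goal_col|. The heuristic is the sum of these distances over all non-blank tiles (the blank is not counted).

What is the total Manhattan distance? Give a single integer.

Answer: 17

Derivation:
Tile 3: at (0,0), goal (0,2), distance |0-0|+|0-2| = 2
Tile 2: at (0,1), goal (0,1), distance |0-0|+|1-1| = 0
Tile 7: at (0,2), goal (2,0), distance |0-2|+|2-0| = 4
Tile 5: at (1,0), goal (1,1), distance |1-1|+|0-1| = 1
Tile 8: at (1,1), goal (2,1), distance |1-2|+|1-1| = 1
Tile 1: at (1,2), goal (0,0), distance |1-0|+|2-0| = 3
Tile 6: at (2,0), goal (1,2), distance |2-1|+|0-2| = 3
Tile 4: at (2,2), goal (1,0), distance |2-1|+|2-0| = 3
Sum: 2 + 0 + 4 + 1 + 1 + 3 + 3 + 3 = 17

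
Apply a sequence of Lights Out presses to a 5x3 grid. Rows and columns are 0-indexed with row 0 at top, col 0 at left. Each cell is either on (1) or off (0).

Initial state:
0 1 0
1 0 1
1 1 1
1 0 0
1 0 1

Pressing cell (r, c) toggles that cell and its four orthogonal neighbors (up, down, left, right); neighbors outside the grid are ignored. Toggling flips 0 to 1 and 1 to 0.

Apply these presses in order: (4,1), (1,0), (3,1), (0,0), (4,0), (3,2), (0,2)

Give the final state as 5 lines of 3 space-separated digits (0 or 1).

After press 1 at (4,1):
0 1 0
1 0 1
1 1 1
1 1 0
0 1 0

After press 2 at (1,0):
1 1 0
0 1 1
0 1 1
1 1 0
0 1 0

After press 3 at (3,1):
1 1 0
0 1 1
0 0 1
0 0 1
0 0 0

After press 4 at (0,0):
0 0 0
1 1 1
0 0 1
0 0 1
0 0 0

After press 5 at (4,0):
0 0 0
1 1 1
0 0 1
1 0 1
1 1 0

After press 6 at (3,2):
0 0 0
1 1 1
0 0 0
1 1 0
1 1 1

After press 7 at (0,2):
0 1 1
1 1 0
0 0 0
1 1 0
1 1 1

Answer: 0 1 1
1 1 0
0 0 0
1 1 0
1 1 1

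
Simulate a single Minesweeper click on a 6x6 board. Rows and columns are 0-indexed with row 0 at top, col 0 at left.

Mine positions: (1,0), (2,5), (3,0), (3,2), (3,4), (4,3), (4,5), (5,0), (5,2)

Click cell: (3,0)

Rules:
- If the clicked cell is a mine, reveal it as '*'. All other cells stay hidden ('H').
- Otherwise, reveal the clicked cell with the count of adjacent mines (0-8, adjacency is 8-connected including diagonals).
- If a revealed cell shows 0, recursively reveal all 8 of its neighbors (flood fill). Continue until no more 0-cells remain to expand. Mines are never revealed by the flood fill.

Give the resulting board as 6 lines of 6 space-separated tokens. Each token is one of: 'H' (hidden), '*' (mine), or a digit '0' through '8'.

H H H H H H
H H H H H H
H H H H H H
* H H H H H
H H H H H H
H H H H H H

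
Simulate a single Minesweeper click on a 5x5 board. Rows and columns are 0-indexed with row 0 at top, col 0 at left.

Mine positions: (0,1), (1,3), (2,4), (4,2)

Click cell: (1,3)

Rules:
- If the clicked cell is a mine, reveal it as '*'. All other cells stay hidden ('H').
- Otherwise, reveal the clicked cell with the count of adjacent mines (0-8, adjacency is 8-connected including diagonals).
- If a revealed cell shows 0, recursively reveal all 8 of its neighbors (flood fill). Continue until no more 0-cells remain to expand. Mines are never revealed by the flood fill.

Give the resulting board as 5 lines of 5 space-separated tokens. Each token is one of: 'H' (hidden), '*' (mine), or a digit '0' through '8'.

H H H H H
H H H * H
H H H H H
H H H H H
H H H H H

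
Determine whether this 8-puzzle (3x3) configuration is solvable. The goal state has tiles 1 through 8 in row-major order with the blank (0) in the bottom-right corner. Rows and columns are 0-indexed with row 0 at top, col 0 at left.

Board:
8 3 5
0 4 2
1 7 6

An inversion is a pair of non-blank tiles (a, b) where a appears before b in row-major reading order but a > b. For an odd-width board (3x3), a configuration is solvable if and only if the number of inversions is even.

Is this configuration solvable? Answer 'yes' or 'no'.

Inversions (pairs i<j in row-major order where tile[i] > tile[j] > 0): 16
16 is even, so the puzzle is solvable.

Answer: yes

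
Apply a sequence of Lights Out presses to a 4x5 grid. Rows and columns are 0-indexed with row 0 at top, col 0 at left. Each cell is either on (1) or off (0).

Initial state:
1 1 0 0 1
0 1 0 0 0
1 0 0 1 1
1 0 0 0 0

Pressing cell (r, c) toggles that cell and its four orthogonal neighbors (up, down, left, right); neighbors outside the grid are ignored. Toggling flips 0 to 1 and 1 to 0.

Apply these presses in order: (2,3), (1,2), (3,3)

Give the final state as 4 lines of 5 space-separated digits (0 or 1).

Answer: 1 1 1 0 1
0 0 1 0 0
1 0 0 1 0
1 0 1 0 1

Derivation:
After press 1 at (2,3):
1 1 0 0 1
0 1 0 1 0
1 0 1 0 0
1 0 0 1 0

After press 2 at (1,2):
1 1 1 0 1
0 0 1 0 0
1 0 0 0 0
1 0 0 1 0

After press 3 at (3,3):
1 1 1 0 1
0 0 1 0 0
1 0 0 1 0
1 0 1 0 1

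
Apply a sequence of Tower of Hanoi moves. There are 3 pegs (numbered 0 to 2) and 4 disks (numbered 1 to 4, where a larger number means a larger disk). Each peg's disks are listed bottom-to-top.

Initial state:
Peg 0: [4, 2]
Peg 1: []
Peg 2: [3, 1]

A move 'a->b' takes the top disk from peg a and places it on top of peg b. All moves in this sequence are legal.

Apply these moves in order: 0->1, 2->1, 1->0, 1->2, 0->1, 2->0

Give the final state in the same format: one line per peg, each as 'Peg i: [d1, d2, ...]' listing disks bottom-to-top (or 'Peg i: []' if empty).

After move 1 (0->1):
Peg 0: [4]
Peg 1: [2]
Peg 2: [3, 1]

After move 2 (2->1):
Peg 0: [4]
Peg 1: [2, 1]
Peg 2: [3]

After move 3 (1->0):
Peg 0: [4, 1]
Peg 1: [2]
Peg 2: [3]

After move 4 (1->2):
Peg 0: [4, 1]
Peg 1: []
Peg 2: [3, 2]

After move 5 (0->1):
Peg 0: [4]
Peg 1: [1]
Peg 2: [3, 2]

After move 6 (2->0):
Peg 0: [4, 2]
Peg 1: [1]
Peg 2: [3]

Answer: Peg 0: [4, 2]
Peg 1: [1]
Peg 2: [3]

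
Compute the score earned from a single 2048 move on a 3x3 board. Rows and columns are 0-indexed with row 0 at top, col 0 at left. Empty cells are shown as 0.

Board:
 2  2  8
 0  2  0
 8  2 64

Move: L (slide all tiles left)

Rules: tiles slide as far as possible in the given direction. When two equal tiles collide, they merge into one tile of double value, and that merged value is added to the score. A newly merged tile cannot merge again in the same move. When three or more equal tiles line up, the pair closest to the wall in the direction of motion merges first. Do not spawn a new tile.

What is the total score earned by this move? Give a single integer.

Slide left:
row 0: [2, 2, 8] -> [4, 8, 0]  score +4 (running 4)
row 1: [0, 2, 0] -> [2, 0, 0]  score +0 (running 4)
row 2: [8, 2, 64] -> [8, 2, 64]  score +0 (running 4)
Board after move:
 4  8  0
 2  0  0
 8  2 64

Answer: 4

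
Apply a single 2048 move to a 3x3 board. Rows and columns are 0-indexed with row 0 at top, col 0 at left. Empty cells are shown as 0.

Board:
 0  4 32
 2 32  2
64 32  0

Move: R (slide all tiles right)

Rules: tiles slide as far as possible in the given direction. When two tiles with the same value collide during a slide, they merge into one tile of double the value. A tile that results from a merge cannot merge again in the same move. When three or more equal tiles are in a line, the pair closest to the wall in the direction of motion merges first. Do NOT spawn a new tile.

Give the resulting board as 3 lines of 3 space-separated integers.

Answer:  0  4 32
 2 32  2
 0 64 32

Derivation:
Slide right:
row 0: [0, 4, 32] -> [0, 4, 32]
row 1: [2, 32, 2] -> [2, 32, 2]
row 2: [64, 32, 0] -> [0, 64, 32]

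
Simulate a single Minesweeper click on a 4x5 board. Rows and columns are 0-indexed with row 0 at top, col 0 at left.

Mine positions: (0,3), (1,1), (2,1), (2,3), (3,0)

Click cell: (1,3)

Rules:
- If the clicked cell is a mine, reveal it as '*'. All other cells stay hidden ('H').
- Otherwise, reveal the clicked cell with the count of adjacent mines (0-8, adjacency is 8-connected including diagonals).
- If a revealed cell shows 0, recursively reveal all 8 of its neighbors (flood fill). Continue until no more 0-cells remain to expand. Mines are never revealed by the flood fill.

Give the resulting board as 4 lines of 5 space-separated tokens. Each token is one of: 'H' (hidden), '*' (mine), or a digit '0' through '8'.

H H H H H
H H H 2 H
H H H H H
H H H H H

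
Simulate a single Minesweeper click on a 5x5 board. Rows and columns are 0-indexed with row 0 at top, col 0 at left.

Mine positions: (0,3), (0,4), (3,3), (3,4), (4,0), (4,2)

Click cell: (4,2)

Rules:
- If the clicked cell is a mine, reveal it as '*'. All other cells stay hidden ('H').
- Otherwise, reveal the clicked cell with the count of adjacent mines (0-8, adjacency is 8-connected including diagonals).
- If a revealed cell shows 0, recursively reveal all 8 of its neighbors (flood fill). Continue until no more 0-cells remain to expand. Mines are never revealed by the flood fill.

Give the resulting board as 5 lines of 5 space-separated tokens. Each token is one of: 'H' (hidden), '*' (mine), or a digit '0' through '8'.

H H H H H
H H H H H
H H H H H
H H H H H
H H * H H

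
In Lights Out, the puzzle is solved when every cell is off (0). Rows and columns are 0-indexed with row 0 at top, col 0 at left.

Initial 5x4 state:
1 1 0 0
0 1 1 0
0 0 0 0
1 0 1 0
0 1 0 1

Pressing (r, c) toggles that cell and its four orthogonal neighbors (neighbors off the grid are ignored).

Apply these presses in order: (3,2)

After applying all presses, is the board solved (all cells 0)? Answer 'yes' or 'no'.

Answer: no

Derivation:
After press 1 at (3,2):
1 1 0 0
0 1 1 0
0 0 1 0
1 1 0 1
0 1 1 1

Lights still on: 11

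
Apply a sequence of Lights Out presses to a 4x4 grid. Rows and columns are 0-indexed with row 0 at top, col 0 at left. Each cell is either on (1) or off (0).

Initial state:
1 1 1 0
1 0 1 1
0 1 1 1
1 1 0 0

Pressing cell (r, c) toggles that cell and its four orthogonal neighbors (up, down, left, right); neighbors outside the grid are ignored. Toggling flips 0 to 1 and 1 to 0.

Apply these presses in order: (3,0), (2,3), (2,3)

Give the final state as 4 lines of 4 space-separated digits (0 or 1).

After press 1 at (3,0):
1 1 1 0
1 0 1 1
1 1 1 1
0 0 0 0

After press 2 at (2,3):
1 1 1 0
1 0 1 0
1 1 0 0
0 0 0 1

After press 3 at (2,3):
1 1 1 0
1 0 1 1
1 1 1 1
0 0 0 0

Answer: 1 1 1 0
1 0 1 1
1 1 1 1
0 0 0 0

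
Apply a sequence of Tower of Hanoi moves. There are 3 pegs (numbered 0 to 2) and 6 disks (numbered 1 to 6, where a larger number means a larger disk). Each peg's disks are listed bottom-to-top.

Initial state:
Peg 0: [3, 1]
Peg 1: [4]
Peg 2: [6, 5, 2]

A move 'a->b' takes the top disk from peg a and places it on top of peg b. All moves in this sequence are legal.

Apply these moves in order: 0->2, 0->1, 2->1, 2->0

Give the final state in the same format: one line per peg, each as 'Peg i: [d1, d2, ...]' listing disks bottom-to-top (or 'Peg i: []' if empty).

After move 1 (0->2):
Peg 0: [3]
Peg 1: [4]
Peg 2: [6, 5, 2, 1]

After move 2 (0->1):
Peg 0: []
Peg 1: [4, 3]
Peg 2: [6, 5, 2, 1]

After move 3 (2->1):
Peg 0: []
Peg 1: [4, 3, 1]
Peg 2: [6, 5, 2]

After move 4 (2->0):
Peg 0: [2]
Peg 1: [4, 3, 1]
Peg 2: [6, 5]

Answer: Peg 0: [2]
Peg 1: [4, 3, 1]
Peg 2: [6, 5]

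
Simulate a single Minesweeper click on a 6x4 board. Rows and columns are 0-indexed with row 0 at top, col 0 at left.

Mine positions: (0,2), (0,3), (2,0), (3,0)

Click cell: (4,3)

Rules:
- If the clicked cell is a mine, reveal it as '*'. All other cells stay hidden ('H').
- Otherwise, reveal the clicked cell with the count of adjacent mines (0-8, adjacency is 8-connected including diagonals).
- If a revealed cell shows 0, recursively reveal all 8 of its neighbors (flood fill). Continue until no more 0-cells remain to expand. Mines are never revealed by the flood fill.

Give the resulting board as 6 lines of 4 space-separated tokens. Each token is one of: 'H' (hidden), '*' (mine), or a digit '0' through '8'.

H H H H
H 2 2 2
H 2 0 0
H 2 0 0
1 1 0 0
0 0 0 0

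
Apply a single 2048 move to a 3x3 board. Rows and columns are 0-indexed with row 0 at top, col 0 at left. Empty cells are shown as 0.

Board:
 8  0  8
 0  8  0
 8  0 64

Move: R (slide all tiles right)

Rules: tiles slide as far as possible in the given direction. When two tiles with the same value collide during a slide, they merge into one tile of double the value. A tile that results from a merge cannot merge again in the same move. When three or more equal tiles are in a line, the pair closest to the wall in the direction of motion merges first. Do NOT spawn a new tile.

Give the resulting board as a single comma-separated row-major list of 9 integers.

Answer: 0, 0, 16, 0, 0, 8, 0, 8, 64

Derivation:
Slide right:
row 0: [8, 0, 8] -> [0, 0, 16]
row 1: [0, 8, 0] -> [0, 0, 8]
row 2: [8, 0, 64] -> [0, 8, 64]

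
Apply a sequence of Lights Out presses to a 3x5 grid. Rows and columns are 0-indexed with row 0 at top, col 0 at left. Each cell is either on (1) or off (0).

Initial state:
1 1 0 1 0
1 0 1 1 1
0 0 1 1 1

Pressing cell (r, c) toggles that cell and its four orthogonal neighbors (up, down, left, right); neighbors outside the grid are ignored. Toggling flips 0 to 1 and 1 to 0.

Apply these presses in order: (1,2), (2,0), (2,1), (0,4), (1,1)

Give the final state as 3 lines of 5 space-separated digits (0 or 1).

After press 1 at (1,2):
1 1 1 1 0
1 1 0 0 1
0 0 0 1 1

After press 2 at (2,0):
1 1 1 1 0
0 1 0 0 1
1 1 0 1 1

After press 3 at (2,1):
1 1 1 1 0
0 0 0 0 1
0 0 1 1 1

After press 4 at (0,4):
1 1 1 0 1
0 0 0 0 0
0 0 1 1 1

After press 5 at (1,1):
1 0 1 0 1
1 1 1 0 0
0 1 1 1 1

Answer: 1 0 1 0 1
1 1 1 0 0
0 1 1 1 1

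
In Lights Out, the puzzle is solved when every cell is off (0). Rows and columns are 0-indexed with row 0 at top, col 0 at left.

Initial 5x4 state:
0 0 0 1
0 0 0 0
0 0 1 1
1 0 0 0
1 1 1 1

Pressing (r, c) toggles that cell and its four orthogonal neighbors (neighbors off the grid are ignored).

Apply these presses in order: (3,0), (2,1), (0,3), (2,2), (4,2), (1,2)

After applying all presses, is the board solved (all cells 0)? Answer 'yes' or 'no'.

Answer: yes

Derivation:
After press 1 at (3,0):
0 0 0 1
0 0 0 0
1 0 1 1
0 1 0 0
0 1 1 1

After press 2 at (2,1):
0 0 0 1
0 1 0 0
0 1 0 1
0 0 0 0
0 1 1 1

After press 3 at (0,3):
0 0 1 0
0 1 0 1
0 1 0 1
0 0 0 0
0 1 1 1

After press 4 at (2,2):
0 0 1 0
0 1 1 1
0 0 1 0
0 0 1 0
0 1 1 1

After press 5 at (4,2):
0 0 1 0
0 1 1 1
0 0 1 0
0 0 0 0
0 0 0 0

After press 6 at (1,2):
0 0 0 0
0 0 0 0
0 0 0 0
0 0 0 0
0 0 0 0

Lights still on: 0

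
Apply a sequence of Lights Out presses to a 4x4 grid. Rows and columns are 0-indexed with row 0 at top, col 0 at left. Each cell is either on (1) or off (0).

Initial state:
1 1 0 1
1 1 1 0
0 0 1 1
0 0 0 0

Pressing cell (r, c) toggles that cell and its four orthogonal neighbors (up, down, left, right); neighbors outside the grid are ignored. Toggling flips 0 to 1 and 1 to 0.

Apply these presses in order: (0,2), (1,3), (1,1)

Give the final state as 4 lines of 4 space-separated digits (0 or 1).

After press 1 at (0,2):
1 0 1 0
1 1 0 0
0 0 1 1
0 0 0 0

After press 2 at (1,3):
1 0 1 1
1 1 1 1
0 0 1 0
0 0 0 0

After press 3 at (1,1):
1 1 1 1
0 0 0 1
0 1 1 0
0 0 0 0

Answer: 1 1 1 1
0 0 0 1
0 1 1 0
0 0 0 0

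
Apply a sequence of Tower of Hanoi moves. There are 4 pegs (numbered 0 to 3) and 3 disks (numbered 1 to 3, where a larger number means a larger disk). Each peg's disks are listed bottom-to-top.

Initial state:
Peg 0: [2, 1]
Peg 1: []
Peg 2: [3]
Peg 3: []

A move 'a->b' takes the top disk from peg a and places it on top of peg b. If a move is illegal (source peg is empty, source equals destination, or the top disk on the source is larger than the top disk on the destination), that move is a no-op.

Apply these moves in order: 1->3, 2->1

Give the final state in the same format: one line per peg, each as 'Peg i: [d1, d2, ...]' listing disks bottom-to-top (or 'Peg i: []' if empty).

Answer: Peg 0: [2, 1]
Peg 1: [3]
Peg 2: []
Peg 3: []

Derivation:
After move 1 (1->3):
Peg 0: [2, 1]
Peg 1: []
Peg 2: [3]
Peg 3: []

After move 2 (2->1):
Peg 0: [2, 1]
Peg 1: [3]
Peg 2: []
Peg 3: []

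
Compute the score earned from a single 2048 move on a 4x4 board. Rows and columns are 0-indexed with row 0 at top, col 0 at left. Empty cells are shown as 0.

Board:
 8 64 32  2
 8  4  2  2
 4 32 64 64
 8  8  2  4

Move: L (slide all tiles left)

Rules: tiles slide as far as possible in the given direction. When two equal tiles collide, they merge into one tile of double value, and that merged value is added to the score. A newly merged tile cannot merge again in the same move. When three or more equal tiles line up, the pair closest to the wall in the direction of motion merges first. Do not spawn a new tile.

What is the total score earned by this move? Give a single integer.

Answer: 148

Derivation:
Slide left:
row 0: [8, 64, 32, 2] -> [8, 64, 32, 2]  score +0 (running 0)
row 1: [8, 4, 2, 2] -> [8, 4, 4, 0]  score +4 (running 4)
row 2: [4, 32, 64, 64] -> [4, 32, 128, 0]  score +128 (running 132)
row 3: [8, 8, 2, 4] -> [16, 2, 4, 0]  score +16 (running 148)
Board after move:
  8  64  32   2
  8   4   4   0
  4  32 128   0
 16   2   4   0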